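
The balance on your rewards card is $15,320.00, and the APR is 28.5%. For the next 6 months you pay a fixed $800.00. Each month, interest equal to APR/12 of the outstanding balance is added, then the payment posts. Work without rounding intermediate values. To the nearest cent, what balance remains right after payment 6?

Monthly rate r = 28.5%/12 = 2.375% = 0.02375.
Each month: B ← B·(1+r) − $800.00.
Month 1: interest $363.85; balance after payment $14,883.85.
Month 2: interest $353.49; balance after payment $14,437.34.
Month 3: interest $342.89; balance after payment $13,980.23.
Month 4: interest $332.03; balance after payment $13,512.26.
Month 5: interest $320.92; balance after payment $13,033.17.
Month 6: interest $309.54; balance after payment $12,542.71.

$12,542.71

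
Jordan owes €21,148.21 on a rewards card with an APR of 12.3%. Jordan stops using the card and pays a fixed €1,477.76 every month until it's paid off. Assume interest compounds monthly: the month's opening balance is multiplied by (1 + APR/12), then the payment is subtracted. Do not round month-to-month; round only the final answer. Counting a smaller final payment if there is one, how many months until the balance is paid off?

Monthly rate r = 12.3%/12 = 1.025% = 0.01025.
Recurrence: B ← B·(1+r) − €1,477.76.
Month 1: interest €216.77; balance after payment €19,887.22.
Month 2: interest €203.84; balance after payment €18,613.30.
Closed form: n = −ln(1 − rB₀/P)/ln(1+r) = −ln(0.85331)/ln(1.01025) ≈ 15.555, so the balance reaches zero during payment 16.

16 months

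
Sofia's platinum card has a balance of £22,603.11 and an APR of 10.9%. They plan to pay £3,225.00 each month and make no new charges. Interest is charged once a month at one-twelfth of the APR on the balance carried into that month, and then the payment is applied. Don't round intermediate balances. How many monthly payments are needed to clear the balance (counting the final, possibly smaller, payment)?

Monthly rate r = 10.9%/12 = 0.908333% = 0.00908333.
Recurrence: B ← B·(1+r) − £3,225.00.
Month 1: interest £205.31; balance after payment £19,583.42.
Month 2: interest £177.88; balance after payment £16,536.30.
Closed form: n = −ln(1 − rB₀/P)/ln(1+r) = −ln(0.93634)/ln(1.00908) ≈ 7.275, so the balance reaches zero during payment 8.

8 payments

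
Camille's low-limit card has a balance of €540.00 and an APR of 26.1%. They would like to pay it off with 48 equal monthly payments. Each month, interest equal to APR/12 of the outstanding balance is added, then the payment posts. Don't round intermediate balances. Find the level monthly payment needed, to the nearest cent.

€18.24

Monthly rate r = 26.1%/12 = 2.175% = 0.02175.
Level-payment amortization: P = B₀·r / (1 − (1+r)^(−n)) = 540.00·0.02175 / (1 − 1.02175^(−48)).
Denominator 1 − (1+r)^(−48) = 0.643994282.
P = 11.745 / 0.643994282 ≈ 18.24.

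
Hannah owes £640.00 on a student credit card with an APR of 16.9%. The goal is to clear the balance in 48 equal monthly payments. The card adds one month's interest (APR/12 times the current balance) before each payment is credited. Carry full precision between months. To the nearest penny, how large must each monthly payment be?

Monthly rate r = 16.9%/12 = 1.40833% = 0.0140833.
Level-payment amortization: P = B₀·r / (1 − (1+r)^(−n)) = 640.00·0.0140833 / (1 − 1.01408^(−48)).
Denominator 1 − (1+r)^(−48) = 0.488948065.
P = 9.01333 / 0.488948065 ≈ 18.43.

£18.43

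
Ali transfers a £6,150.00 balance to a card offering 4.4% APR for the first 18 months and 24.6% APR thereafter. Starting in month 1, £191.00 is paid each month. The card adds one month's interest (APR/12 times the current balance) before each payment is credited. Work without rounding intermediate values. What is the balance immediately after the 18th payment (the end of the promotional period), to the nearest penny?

£3,021.53

Promo months 1–18 at r₀ = 4.4%/12 = 0.00366667; months 19+ at r₁ = 24.6%/12 = 0.0205.
After month 18: iterate B ← B·(1+r₀) − £191.00 for 18 months → £3,021.53.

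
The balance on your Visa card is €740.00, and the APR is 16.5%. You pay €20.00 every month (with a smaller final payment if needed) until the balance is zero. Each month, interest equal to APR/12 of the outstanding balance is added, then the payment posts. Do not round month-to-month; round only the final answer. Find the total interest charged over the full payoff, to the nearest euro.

€301

Monthly rate r = 16.5%/12 = 1.375% = 0.01375.
Payoff takes n = ⌈−ln(1 − rB₀/P)/ln(1+r)⌉ = ⌈52.049⌉ = 53 payments; the last is €0.99.
Total paid = 52·€20.00 + €0.99 = €1,040.99.
Total interest = total paid − principal = €1,040.99 − €740.00 = €300.99.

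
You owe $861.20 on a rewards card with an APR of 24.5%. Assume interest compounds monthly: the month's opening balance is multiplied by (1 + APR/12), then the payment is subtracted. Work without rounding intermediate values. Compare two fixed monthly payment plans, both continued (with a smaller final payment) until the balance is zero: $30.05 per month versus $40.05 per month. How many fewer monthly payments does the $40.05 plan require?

Monthly rate r = 24.5%/12 = 2.04167% = 0.0204167.
At $30.05/mo: n = ⌈−ln(1 − rB₀/P)/ln(1+r)⌉ = 44 payments (last $15.97); total interest = total paid − $861.20 = $446.92.
At $40.05/mo: 29 payments (last $24.20); total interest $284.40.
Payments saved = 44 − 29 = 15.

15 fewer payments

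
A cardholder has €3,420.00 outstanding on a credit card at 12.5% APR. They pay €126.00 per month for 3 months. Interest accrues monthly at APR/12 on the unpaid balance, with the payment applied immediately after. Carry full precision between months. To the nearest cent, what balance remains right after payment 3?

€3,146.04

Monthly rate r = 12.5%/12 = 1.04167% = 0.0104167.
Each month: B ← B·(1+r) − €126.00.
Month 1: interest €35.62; balance after payment €3,329.62.
Month 2: interest €34.68; balance after payment €3,238.31.
Month 3: interest €33.73; balance after payment €3,146.04.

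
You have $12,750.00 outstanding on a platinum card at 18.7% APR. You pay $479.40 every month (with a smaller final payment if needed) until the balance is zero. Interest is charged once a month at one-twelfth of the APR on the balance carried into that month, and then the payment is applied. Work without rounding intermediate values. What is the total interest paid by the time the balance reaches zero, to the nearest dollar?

$3,844

Monthly rate r = 18.7%/12 = 1.55833% = 0.0155833.
Payoff takes n = ⌈−ln(1 − rB₀/P)/ln(1+r)⌉ = ⌈34.612⌉ = 35 payments; the last is $294.07.
Total paid = 34·$479.40 + $294.07 = $16,593.67.
Total interest = total paid − principal = $16,593.67 − $12,750.00 = $3,843.67.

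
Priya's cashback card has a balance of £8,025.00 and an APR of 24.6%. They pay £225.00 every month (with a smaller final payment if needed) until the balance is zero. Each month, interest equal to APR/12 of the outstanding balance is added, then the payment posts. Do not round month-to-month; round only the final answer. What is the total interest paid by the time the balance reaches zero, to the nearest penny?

£6,540.99

Monthly rate r = 24.6%/12 = 2.05% = 0.0205.
Payoff takes n = ⌈−ln(1 − rB₀/P)/ln(1+r)⌉ = ⌈64.736⌉ = 65 payments; the last is £165.99.
Total paid = 64·£225.00 + £165.99 = £14,565.99.
Total interest = total paid − principal = £14,565.99 − £8,025.00 = £6,540.99.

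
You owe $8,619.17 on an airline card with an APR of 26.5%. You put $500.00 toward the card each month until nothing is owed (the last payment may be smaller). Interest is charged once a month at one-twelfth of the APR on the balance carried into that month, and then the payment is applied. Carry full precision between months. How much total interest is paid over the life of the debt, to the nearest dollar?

$2,349

Monthly rate r = 26.5%/12 = 2.20833% = 0.0220833.
Payoff takes n = ⌈−ln(1 − rB₀/P)/ln(1+r)⌉ = ⌈21.935⌉ = 22 payments; the last is $467.98.
Total paid = 21·$500.00 + $467.98 = $10,967.98.
Total interest = total paid − principal = $10,967.98 − $8,619.17 = $2,348.81.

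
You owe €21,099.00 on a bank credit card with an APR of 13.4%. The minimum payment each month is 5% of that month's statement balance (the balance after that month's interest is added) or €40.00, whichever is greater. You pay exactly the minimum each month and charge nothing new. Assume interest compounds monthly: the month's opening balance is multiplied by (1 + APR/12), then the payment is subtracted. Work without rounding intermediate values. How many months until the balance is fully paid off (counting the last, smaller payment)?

Monthly rate r = 13.4%/12 = 1.11667% = 0.0111667.
While 5% of the post-interest balance exceeds €40.00, each month B ← (B·(1+r))·(1 − 0.05), i.e. B shrinks by the factor (1+r)·0.95 = 0.96061.
This holds for months 1–82. Entering month 83 the balance is €781.74; 5% of the post-interest balance is now below €40.00, so the flat €40.00 minimum applies from here.
From month 83 a fixed €40.00 at rate r clears €781.74 in 23 more payments. Total: 82 + 23 = 105 months.

105 months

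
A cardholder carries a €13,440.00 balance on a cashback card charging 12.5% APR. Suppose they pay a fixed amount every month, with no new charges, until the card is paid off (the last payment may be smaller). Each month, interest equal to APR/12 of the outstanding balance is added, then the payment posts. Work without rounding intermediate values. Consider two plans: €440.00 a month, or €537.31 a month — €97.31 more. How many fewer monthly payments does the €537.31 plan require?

Monthly rate r = 12.5%/12 = 1.04167% = 0.0104167.
At €440.00/mo: n = ⌈−ln(1 − rB₀/P)/ln(1+r)⌉ = 37 payments (last €421.80); total interest = total paid − €13,440.00 = €2,821.80.
At €537.31/mo: 30 payments (last €69.67); total interest €2,211.66.
Payments saved = 37 − 30 = 7.

7 fewer payments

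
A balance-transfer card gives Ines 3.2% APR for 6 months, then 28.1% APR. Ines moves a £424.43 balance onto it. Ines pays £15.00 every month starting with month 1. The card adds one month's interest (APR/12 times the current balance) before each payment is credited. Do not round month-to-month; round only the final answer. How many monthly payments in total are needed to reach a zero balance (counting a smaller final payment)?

39 months

Promo months 1–6 at r₀ = 3.2%/12 = 0.00266667; months 7+ at r₁ = 28.1%/12 = 0.0234167.
After month 6: iterate B ← B·(1+r₀) − £15.00 for 6 months → £340.66.
Then at r₁ with £15.00/mo: n₂ = −ln(1 − r₁·B/P)/ln(1+r₁) ≈ 32.79 → 33 more payments.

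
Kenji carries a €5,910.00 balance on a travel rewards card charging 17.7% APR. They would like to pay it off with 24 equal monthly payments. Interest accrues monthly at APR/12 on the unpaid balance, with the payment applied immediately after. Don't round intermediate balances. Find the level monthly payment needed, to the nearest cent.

Monthly rate r = 17.7%/12 = 1.475% = 0.01475.
Level-payment amortization: P = B₀·r / (1 − (1+r)^(−n)) = 5910.00·0.01475 / (1 − 1.01475^(−24)).
Denominator 1 − (1+r)^(−24) = 0.296308087.
P = 87.1725 / 0.296308087 ≈ 294.20.

€294.20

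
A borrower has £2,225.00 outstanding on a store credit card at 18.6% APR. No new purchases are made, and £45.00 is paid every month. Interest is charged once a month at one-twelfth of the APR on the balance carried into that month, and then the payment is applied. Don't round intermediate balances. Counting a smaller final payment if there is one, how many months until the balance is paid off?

Monthly rate r = 18.6%/12 = 1.55% = 0.0155.
Recurrence: B ← B·(1+r) − £45.00.
Month 1: interest £34.49; balance after payment £2,214.49.
Month 2: interest £34.32; balance after payment £2,203.81.
Closed form: n = −ln(1 − rB₀/P)/ln(1+r) = −ln(0.23361)/ln(1.0155) ≈ 94.538, so the balance reaches zero during payment 95.

95 months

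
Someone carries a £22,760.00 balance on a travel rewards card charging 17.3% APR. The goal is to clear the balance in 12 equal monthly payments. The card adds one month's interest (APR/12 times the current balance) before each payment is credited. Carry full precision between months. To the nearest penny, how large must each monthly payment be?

Monthly rate r = 17.3%/12 = 1.44167% = 0.0144167.
Level-payment amortization: P = B₀·r / (1 − (1+r)^(−n)) = 22760.00·0.0144167 / (1 − 1.01442^(−12)).
Denominator 1 − (1+r)^(−12) = 0.157822783.
P = 328.123 / 0.157822783 ≈ 2079.06.

£2,079.06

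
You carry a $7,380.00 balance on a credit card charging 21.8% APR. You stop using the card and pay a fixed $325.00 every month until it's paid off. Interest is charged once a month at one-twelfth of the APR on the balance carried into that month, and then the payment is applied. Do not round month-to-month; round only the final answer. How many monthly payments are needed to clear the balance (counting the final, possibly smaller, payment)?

30 payments

Monthly rate r = 21.8%/12 = 1.81667% = 0.0181667.
Recurrence: B ← B·(1+r) − $325.00.
Month 1: interest $134.07; balance after payment $7,189.07.
Month 2: interest $130.60; balance after payment $6,994.67.
Closed form: n = −ln(1 − rB₀/P)/ln(1+r) = −ln(0.58748)/ln(1.01817) ≈ 29.545, so the balance reaches zero during payment 30.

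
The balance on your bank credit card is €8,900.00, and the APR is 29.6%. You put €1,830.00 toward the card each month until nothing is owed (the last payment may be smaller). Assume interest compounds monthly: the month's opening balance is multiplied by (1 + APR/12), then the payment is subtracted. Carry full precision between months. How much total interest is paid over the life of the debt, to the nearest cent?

€701.36

Monthly rate r = 29.6%/12 = 2.46667% = 0.0246667.
Payoff takes n = ⌈−ln(1 − rB₀/P)/ln(1+r)⌉ = ⌈5.244⌉ = 6 payments; the last is €451.36.
Total paid = 5·€1,830.00 + €451.36 = €9,601.36.
Total interest = total paid − principal = €9,601.36 − €8,900.00 = €701.36.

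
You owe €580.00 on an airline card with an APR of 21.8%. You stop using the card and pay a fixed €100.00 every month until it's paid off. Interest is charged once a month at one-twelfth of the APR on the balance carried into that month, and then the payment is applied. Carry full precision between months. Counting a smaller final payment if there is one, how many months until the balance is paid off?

7 payments

Monthly rate r = 21.8%/12 = 1.81667% = 0.0181667.
Recurrence: B ← B·(1+r) − €100.00.
Month 1: interest €10.54; balance after payment €490.54.
Month 2: interest €8.91; balance after payment €399.45.
Closed form: n = −ln(1 − rB₀/P)/ln(1+r) = −ln(0.89463)/ln(1.01817) ≈ 6.184, so the balance reaches zero during payment 7.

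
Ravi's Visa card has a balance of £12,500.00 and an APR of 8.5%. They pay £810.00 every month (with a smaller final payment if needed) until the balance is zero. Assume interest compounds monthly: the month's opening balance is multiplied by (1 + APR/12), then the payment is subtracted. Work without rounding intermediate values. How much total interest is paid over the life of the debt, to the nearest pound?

Monthly rate r = 8.5%/12 = 0.708333% = 0.00708333.
Payoff takes n = ⌈−ln(1 − rB₀/P)/ln(1+r)⌉ = ⌈16.400⌉ = 17 payments; the last is £324.97.
Total paid = 16·£810.00 + £324.97 = £13,284.97.
Total interest = total paid − principal = £13,284.97 − £12,500.00 = £784.97.

£785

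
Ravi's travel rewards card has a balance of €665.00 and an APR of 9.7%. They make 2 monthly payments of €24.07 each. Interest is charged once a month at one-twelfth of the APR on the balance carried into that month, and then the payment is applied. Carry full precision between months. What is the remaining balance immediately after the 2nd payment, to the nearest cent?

€627.46

Monthly rate r = 9.7%/12 = 0.808333% = 0.00808333.
Each month: B ← B·(1+r) − €24.07.
Month 1: interest €5.38; balance after payment €646.31.
Month 2: interest €5.22; balance after payment €627.46.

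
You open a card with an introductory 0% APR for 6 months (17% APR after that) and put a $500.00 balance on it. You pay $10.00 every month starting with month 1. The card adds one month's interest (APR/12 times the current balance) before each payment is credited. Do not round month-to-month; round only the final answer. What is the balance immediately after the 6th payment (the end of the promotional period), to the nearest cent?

Promo months 1–6 at r₀ = 0%/12 = 0; months 7+ at r₁ = 17%/12 = 0.0141667.
After month 6 (no interest yet): B = $500.00 − 6·$10.00 = $440.00.

$440.00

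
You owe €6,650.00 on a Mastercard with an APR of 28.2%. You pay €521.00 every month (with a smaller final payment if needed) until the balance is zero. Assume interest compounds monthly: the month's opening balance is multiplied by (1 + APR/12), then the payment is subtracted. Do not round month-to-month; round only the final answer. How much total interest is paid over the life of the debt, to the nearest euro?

€1,350

Monthly rate r = 28.2%/12 = 2.35% = 0.0235.
Payoff takes n = ⌈−ln(1 − rB₀/P)/ln(1+r)⌉ = ⌈15.352⌉ = 16 payments; the last is €184.96.
Total paid = 15·€521.00 + €184.96 = €7,999.96.
Total interest = total paid − principal = €7,999.96 − €6,650.00 = €1,349.96.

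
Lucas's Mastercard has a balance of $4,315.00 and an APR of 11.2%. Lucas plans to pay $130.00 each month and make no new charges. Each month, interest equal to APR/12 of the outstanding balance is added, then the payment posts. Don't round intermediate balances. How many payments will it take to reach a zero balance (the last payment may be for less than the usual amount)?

Monthly rate r = 11.2%/12 = 0.933333% = 0.00933333.
Recurrence: B ← B·(1+r) − $130.00.
Month 1: interest $40.27; balance after payment $4,225.27.
Month 2: interest $39.44; balance after payment $4,134.71.
Closed form: n = −ln(1 − rB₀/P)/ln(1+r) = −ln(0.69021)/ln(1.00933) ≈ 39.910, so the balance reaches zero during payment 40.

40 payments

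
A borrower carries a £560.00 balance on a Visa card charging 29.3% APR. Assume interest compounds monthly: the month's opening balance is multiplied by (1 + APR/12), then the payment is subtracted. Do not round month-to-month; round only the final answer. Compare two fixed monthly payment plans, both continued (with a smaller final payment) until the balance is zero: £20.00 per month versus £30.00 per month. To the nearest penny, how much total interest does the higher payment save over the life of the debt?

£197.61

Monthly rate r = 29.3%/12 = 2.44167% = 0.0244167.
At £20.00/mo: n = ⌈−ln(1 − rB₀/P)/ln(1+r)⌉ = 48 payments (last £14.28); total interest = total paid − £560.00 = £394.28.
At £30.00/mo: 26 payments (last £6.67); total interest £196.67.
Interest saved = £394.28 − £196.67 = £197.61.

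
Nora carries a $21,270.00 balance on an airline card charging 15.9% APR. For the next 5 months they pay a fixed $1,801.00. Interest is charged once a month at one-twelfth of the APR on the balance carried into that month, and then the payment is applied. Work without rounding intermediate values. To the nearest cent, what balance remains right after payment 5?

Monthly rate r = 15.9%/12 = 1.325% = 0.01325.
Each month: B ← B·(1+r) − $1,801.00.
Month 1: interest $281.83; balance after payment $19,750.83.
Month 2: interest $261.70; balance after payment $18,211.53.
Month 3: interest $241.30; balance after payment $16,651.83.
Month 4: interest $220.64; balance after payment $15,071.47.
Month 5: interest $199.70; balance after payment $13,470.16.

$13,470.16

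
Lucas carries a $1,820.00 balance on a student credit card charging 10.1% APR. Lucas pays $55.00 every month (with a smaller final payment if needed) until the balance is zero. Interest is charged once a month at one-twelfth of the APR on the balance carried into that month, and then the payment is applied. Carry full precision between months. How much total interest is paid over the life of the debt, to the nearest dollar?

$322

Monthly rate r = 10.1%/12 = 0.841667% = 0.00841667.
Payoff takes n = ⌈−ln(1 − rB₀/P)/ln(1+r)⌉ = ⌈38.948⌉ = 39 payments; the last is $52.17.
Total paid = 38·$55.00 + $52.17 = $2,142.17.
Total interest = total paid − principal = $2,142.17 − $1,820.00 = $322.17.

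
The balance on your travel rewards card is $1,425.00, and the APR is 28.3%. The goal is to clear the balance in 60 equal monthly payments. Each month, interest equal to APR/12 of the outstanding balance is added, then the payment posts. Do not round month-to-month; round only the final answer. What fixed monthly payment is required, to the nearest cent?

$44.63

Monthly rate r = 28.3%/12 = 2.35833% = 0.0235833.
Level-payment amortization: P = B₀·r / (1 − (1+r)^(−n)) = 1425.00·0.0235833 / (1 − 1.02358^(−60)).
Denominator 1 − (1+r)^(−60) = 0.753050784.
P = 33.6063 / 0.753050784 ≈ 44.63.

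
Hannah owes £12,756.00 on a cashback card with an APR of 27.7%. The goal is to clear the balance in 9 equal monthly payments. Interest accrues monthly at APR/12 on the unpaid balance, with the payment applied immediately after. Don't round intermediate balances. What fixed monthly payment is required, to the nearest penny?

Monthly rate r = 27.7%/12 = 2.30833% = 0.0230833.
Level-payment amortization: P = B₀·r / (1 − (1+r)^(−n)) = 12756.00·0.0230833 / (1 − 1.02308^(−9)).
Denominator 1 − (1+r)^(−9) = 0.185669105.
P = 294.451 / 0.185669105 ≈ 1585.89.

£1,585.89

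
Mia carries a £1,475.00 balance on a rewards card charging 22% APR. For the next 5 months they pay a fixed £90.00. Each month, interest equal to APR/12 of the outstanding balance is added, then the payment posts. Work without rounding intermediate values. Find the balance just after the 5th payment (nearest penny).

£1,148.45

Monthly rate r = 22%/12 = 1.83333% = 0.0183333.
Each month: B ← B·(1+r) − £90.00.
Month 1: interest £27.04; balance after payment £1,412.04.
Month 2: interest £25.89; balance after payment £1,347.93.
Month 3: interest £24.71; balance after payment £1,282.64.
Month 4: interest £23.52; balance after payment £1,216.16.
Month 5: interest £22.30; balance after payment £1,148.45.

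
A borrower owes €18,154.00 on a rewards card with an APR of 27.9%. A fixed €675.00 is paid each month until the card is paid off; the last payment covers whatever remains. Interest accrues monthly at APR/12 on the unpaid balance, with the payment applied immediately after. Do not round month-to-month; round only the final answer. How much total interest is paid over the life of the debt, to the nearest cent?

€10,676.90

Monthly rate r = 27.9%/12 = 2.325% = 0.02325.
Payoff takes n = ⌈−ln(1 − rB₀/P)/ln(1+r)⌉ = ⌈42.710⌉ = 43 payments; the last is €480.90.
Total paid = 42·€675.00 + €480.90 = €28,830.90.
Total interest = total paid − principal = €28,830.90 − €18,154.00 = €10,676.90.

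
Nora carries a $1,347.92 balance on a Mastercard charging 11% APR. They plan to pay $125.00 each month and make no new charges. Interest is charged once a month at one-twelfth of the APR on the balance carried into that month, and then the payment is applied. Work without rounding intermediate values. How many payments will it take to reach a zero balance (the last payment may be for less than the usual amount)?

Monthly rate r = 11%/12 = 0.916667% = 0.00916667.
Recurrence: B ← B·(1+r) − $125.00.
Month 1: interest $12.36; balance after payment $1,235.28.
Month 2: interest $11.32; balance after payment $1,121.60.
Closed form: n = −ln(1 − rB₀/P)/ln(1+r) = −ln(0.90115)/ln(1.00917) ≈ 11.406, so the balance reaches zero during payment 12.

12 months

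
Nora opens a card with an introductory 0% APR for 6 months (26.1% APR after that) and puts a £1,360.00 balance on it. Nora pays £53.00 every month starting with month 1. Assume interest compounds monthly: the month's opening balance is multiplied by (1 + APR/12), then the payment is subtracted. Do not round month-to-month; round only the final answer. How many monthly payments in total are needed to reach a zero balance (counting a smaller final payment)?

32 payments

Promo months 1–6 at r₀ = 0%/12 = 0; months 7+ at r₁ = 26.1%/12 = 0.02175.
After month 6 (no interest yet): B = £1,360.00 − 6·£53.00 = £1,042.00.
Then at r₁ with £53.00/mo: n₂ = −ln(1 − r₁·B/P)/ln(1+r₁) ≈ 25.93 → 26 more payments.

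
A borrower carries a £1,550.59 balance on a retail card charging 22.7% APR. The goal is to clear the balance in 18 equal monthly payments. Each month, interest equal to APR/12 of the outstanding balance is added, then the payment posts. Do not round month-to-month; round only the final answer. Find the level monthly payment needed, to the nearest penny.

£102.45

Monthly rate r = 22.7%/12 = 1.89167% = 0.0189167.
Level-payment amortization: P = B₀·r / (1 − (1+r)^(−n)) = 1550.59·0.0189167 / (1 − 1.01892^(−18)).
Denominator 1 − (1+r)^(−18) = 0.286319207.
P = 29.332 / 0.286319207 ≈ 102.45.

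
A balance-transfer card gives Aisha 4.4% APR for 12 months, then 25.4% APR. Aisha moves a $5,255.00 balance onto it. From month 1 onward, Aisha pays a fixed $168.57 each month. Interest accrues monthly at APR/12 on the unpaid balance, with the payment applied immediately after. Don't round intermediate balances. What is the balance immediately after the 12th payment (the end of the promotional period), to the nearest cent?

$3,426.80

Promo months 1–12 at r₀ = 4.4%/12 = 0.00366667; months 13+ at r₁ = 25.4%/12 = 0.0211667.
After month 12: iterate B ← B·(1+r₀) − $168.57 for 12 months → $3,426.80.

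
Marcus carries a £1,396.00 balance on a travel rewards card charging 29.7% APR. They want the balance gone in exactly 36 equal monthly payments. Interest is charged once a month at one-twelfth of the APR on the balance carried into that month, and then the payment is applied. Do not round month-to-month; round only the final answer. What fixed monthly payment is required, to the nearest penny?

£59.03

Monthly rate r = 29.7%/12 = 2.475% = 0.02475.
Level-payment amortization: P = B₀·r / (1 − (1+r)^(−n)) = 1396.00·0.02475 / (1 − 1.02475^(−36)).
Denominator 1 − (1+r)^(−36) = 0.585280336.
P = 34.551 / 0.585280336 ≈ 59.03.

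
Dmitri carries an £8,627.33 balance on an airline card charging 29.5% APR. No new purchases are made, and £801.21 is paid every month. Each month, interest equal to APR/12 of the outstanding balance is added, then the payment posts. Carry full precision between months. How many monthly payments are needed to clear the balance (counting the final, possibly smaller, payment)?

Monthly rate r = 29.5%/12 = 2.45833% = 0.0245833.
Recurrence: B ← B·(1+r) − £801.21.
Month 1: interest £212.09; balance after payment £8,038.21.
Month 2: interest £197.61; balance after payment £7,434.60.
Closed form: n = −ln(1 − rB₀/P)/ln(1+r) = −ln(0.73529)/ln(1.02458) ≈ 12.661, so the balance reaches zero during payment 13.

13 months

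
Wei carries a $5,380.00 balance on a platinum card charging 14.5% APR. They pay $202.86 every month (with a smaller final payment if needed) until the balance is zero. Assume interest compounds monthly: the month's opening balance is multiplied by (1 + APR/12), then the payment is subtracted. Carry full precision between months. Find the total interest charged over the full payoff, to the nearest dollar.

Monthly rate r = 14.5%/12 = 1.20833% = 0.0120833.
Payoff takes n = ⌈−ln(1 − rB₀/P)/ln(1+r)⌉ = ⌈32.166⌉ = 33 payments; the last is $33.76.
Total paid = 32·$202.86 + $33.76 = $6,525.28.
Total interest = total paid − principal = $6,525.28 − $5,380.00 = $1,145.28.

$1,145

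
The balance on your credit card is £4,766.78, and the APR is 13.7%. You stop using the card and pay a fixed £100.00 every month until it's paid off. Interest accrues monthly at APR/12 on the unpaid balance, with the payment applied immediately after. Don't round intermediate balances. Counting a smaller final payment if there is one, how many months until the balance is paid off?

Monthly rate r = 13.7%/12 = 1.14167% = 0.0114167.
Recurrence: B ← B·(1+r) − £100.00.
Month 1: interest £54.42; balance after payment £4,721.20.
Month 2: interest £53.90; balance after payment £4,675.10.
Closed form: n = −ln(1 − rB₀/P)/ln(1+r) = −ln(0.45579)/ln(1.01142) ≈ 69.214, so the balance reaches zero during payment 70.

70 months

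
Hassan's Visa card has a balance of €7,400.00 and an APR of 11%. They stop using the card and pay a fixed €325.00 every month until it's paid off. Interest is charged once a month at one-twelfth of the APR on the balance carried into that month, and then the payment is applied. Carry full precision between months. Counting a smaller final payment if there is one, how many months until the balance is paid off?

26 months

Monthly rate r = 11%/12 = 0.916667% = 0.00916667.
Recurrence: B ← B·(1+r) − €325.00.
Month 1: interest €67.83; balance after payment €7,142.83.
Month 2: interest €65.48; balance after payment €6,883.31.
Closed form: n = −ln(1 − rB₀/P)/ln(1+r) = −ln(0.79128)/ln(1.00917) ≈ 25.655, so the balance reaches zero during payment 26.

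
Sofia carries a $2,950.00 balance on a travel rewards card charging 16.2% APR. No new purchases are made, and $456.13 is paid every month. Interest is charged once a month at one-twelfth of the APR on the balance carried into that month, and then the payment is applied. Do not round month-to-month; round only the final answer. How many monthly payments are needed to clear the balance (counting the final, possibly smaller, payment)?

7 payments

Monthly rate r = 16.2%/12 = 1.35% = 0.0135.
Recurrence: B ← B·(1+r) − $456.13.
Month 1: interest $39.83; balance after payment $2,533.69.
Month 2: interest $34.20; balance after payment $2,111.77.
Closed form: n = −ln(1 − rB₀/P)/ln(1+r) = −ln(0.91269)/ln(1.0135) ≈ 6.813, so the balance reaches zero during payment 7.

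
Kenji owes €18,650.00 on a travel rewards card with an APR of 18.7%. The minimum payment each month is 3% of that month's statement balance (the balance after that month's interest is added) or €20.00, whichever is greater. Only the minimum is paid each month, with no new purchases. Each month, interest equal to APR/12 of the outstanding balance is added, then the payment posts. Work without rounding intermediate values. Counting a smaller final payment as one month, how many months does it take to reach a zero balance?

270 months

Monthly rate r = 18.7%/12 = 1.55833% = 0.0155833.
While 3% of the post-interest balance exceeds €20.00, each month B ← (B·(1+r))·(1 − 0.03), i.e. B shrinks by the factor (1+r)·0.97 = 0.98512.
This holds for months 1–224. Entering month 225 the balance is €648.39; 3% of the post-interest balance is now below €20.00, so the flat €20.00 minimum applies from here.
From month 225 a fixed €20.00 at rate r clears €648.39 in 46 more payments. Total: 224 + 46 = 270 months.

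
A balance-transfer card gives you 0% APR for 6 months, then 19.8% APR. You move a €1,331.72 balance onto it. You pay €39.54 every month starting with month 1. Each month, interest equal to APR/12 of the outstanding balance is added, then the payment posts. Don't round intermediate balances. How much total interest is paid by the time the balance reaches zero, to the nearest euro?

€380

Promo months 1–6 at r₀ = 0%/12 = 0; months 7+ at r₁ = 19.8%/12 = 0.0165.
After month 6 (no interest yet): B = €1,331.72 − 6·€39.54 = €1,094.48.
Then at r₁ with €39.54/mo: n₂ = −ln(1 − r₁·B/P)/ln(1+r₁) ≈ 37.28 → 38 more payments.
Total paid = 43·€39.54 + €11.23 = €1,711.45; interest = €1,711.45 − €1,331.72 = €379.73.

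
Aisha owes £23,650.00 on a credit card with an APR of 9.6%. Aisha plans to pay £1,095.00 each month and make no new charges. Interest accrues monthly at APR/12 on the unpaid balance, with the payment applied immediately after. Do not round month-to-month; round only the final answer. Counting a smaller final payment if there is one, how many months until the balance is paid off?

24 months

Monthly rate r = 9.6%/12 = 0.8% = 0.008.
Recurrence: B ← B·(1+r) − £1,095.00.
Month 1: interest £189.20; balance after payment £22,744.20.
Month 2: interest £181.95; balance after payment £21,831.15.
Closed form: n = −ln(1 − rB₀/P)/ln(1+r) = −ln(0.82721)/ln(1.008) ≈ 23.806, so the balance reaches zero during payment 24.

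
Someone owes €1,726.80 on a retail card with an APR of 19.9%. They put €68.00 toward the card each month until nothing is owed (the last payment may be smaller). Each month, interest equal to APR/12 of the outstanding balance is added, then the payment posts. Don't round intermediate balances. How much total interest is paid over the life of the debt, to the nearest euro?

Monthly rate r = 19.9%/12 = 1.65833% = 0.0165833.
Payoff takes n = ⌈−ln(1 − rB₀/P)/ln(1+r)⌉ = ⌈33.237⌉ = 34 payments; the last is €16.21.
Total paid = 33·€68.00 + €16.21 = €2,260.21.
Total interest = total paid − principal = €2,260.21 − €1,726.80 = €533.41.

€533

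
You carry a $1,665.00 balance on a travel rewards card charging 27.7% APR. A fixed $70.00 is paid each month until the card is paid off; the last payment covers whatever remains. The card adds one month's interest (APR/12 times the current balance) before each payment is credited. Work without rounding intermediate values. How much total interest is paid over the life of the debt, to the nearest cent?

$777.94

Monthly rate r = 27.7%/12 = 2.30833% = 0.0230833.
Payoff takes n = ⌈−ln(1 − rB₀/P)/ln(1+r)⌉ = ⌈34.898⌉ = 35 payments; the last is $62.94.
Total paid = 34·$70.00 + $62.94 = $2,442.94.
Total interest = total paid − principal = $2,442.94 − $1,665.00 = $777.94.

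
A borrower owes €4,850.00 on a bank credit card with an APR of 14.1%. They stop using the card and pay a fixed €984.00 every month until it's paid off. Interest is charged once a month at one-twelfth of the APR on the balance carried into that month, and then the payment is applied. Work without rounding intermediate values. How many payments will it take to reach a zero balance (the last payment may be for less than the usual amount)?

Monthly rate r = 14.1%/12 = 1.175% = 0.01175.
Recurrence: B ← B·(1+r) − €984.00.
Month 1: interest €56.99; balance after payment €3,922.99.
Month 2: interest €46.10; balance after payment €2,985.08.
Month 3: interest €35.07; balance after payment €2,036.16.
Month 4: interest €23.92; balance after payment €1,076.08.
Month 5: interest €12.64; balance after payment €104.73.
Month 6: interest €1.23; balance after payment €0.00.

6 months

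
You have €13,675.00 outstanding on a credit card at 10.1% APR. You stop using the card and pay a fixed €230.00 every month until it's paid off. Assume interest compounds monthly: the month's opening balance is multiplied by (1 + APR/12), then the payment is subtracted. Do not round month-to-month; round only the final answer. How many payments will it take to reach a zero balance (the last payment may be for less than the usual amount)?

Monthly rate r = 10.1%/12 = 0.841667% = 0.00841667.
Recurrence: B ← B·(1+r) − €230.00.
Month 1: interest €115.10; balance after payment €13,560.10.
Month 2: interest €114.13; balance after payment €13,444.23.
Closed form: n = −ln(1 − rB₀/P)/ln(1+r) = −ln(0.49957)/ln(1.00842) ≈ 82.802, so the balance reaches zero during payment 83.

83 payments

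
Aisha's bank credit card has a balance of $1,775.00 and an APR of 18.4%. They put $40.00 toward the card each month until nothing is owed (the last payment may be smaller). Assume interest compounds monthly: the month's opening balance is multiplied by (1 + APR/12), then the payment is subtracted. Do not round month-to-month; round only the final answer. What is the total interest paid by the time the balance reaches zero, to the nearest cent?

$1,223.60

Monthly rate r = 18.4%/12 = 1.53333% = 0.0153333.
Payoff takes n = ⌈−ln(1 − rB₀/P)/ln(1+r)⌉ = ⌈74.965⌉ = 75 payments; the last is $38.60.
Total paid = 74·$40.00 + $38.60 = $2,998.60.
Total interest = total paid − principal = $2,998.60 − $1,775.00 = $1,223.60.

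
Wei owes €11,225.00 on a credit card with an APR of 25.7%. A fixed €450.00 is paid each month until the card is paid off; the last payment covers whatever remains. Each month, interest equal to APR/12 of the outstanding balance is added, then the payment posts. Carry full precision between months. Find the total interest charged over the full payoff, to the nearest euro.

€5,001

Monthly rate r = 25.7%/12 = 2.14167% = 0.0214167.
Payoff takes n = ⌈−ln(1 − rB₀/P)/ln(1+r)⌉ = ⌈36.056⌉ = 37 payments; the last is €25.67.
Total paid = 36·€450.00 + €25.67 = €16,225.67.
Total interest = total paid − principal = €16,225.67 − €11,225.00 = €5,000.67.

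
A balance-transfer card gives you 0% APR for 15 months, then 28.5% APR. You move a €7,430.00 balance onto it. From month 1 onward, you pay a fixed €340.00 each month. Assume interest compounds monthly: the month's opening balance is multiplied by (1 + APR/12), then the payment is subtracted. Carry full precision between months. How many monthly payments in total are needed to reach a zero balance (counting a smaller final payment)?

23 payments

Promo months 1–15 at r₀ = 0%/12 = 0; months 16+ at r₁ = 28.5%/12 = 0.02375.
After month 15 (no interest yet): B = €7,430.00 − 15·€340.00 = €2,330.00.
Then at r₁ with €340.00/mo: n₂ = −ln(1 − r₁·B/P)/ln(1+r₁) ≈ 7.57 → 8 more payments.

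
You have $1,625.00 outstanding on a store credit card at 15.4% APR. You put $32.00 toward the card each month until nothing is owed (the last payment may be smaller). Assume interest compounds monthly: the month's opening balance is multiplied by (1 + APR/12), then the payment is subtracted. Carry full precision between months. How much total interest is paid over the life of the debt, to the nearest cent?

Monthly rate r = 15.4%/12 = 1.28333% = 0.0128333.
Payoff takes n = ⌈−ln(1 − rB₀/P)/ln(1+r)⌉ = ⌈82.708⌉ = 83 payments; the last is $22.71.
Total paid = 82·$32.00 + $22.71 = $2,646.71.
Total interest = total paid − principal = $2,646.71 − $1,625.00 = $1,021.71.

$1,021.71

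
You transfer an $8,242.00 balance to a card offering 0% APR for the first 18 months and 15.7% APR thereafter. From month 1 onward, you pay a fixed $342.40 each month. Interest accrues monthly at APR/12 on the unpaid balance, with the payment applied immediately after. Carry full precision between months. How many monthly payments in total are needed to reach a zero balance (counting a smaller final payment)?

Promo months 1–18 at r₀ = 0%/12 = 0; months 19+ at r₁ = 15.7%/12 = 0.0130833.
After month 18 (no interest yet): B = $8,242.00 − 18·$342.40 = $2,078.80.
Then at r₁ with $342.40/mo: n₂ = −ln(1 − r₁·B/P)/ln(1+r₁) ≈ 6.37 → 7 more payments.

25 payments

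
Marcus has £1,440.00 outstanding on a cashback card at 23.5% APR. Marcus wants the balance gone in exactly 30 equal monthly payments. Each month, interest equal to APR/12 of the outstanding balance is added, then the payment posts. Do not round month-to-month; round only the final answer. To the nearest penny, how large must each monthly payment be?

£63.93

Monthly rate r = 23.5%/12 = 1.95833% = 0.0195833.
Level-payment amortization: P = B₀·r / (1 − (1+r)^(−n)) = 1440.00·0.0195833 / (1 − 1.01958^(−30)).
Denominator 1 − (1+r)^(−30) = 0.441120512.
P = 28.2 / 0.441120512 ≈ 63.93.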